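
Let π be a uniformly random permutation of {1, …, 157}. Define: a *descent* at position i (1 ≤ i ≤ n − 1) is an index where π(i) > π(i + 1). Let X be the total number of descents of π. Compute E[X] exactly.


Write X = Σ X_I over i = 1, …, 156, with X_I the indicator of one descent.
There are 156 indicators.
For each fixed i, the pair (π(i), π(i+1)) is a uniformly random ordered pair of distinct values from {1, …, 157}; by symmetry P[π(i) > π(i+1)] = 1/2.
By linearity: E[X] = 156 · (1/2) = (157 − 1) · (1/2) = 78 ≈ 78.0000.

E[X] = 78 = 78.0000.


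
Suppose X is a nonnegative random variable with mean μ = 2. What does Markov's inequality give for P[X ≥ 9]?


μ = E[X] = 2, a = 9.
Markov: P[X ≥ 9] ≤ μ/a = (2)/9 = 2/9.
Numerically: ≈ 0.222.
(Since a = 9 > μ = 2.000, the bound 2/9 is < 1 and informative.)

P[X ≥ 9] ≤ 2/9 ≈ 0.222.


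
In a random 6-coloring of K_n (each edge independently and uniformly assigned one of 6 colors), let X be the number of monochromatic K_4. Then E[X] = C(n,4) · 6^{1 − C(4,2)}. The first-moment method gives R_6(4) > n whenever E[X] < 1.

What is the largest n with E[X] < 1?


We need C(n, 4) · 6^{1 − 6} < 1, i.e. C(n, 4) < 6^{6 − 1} = 7776.
Check values of n near the boundary:
  n = 18: C(18, 4) = 3060; 3060 < 7776? YES
  n = 19: C(19, 4) = 3876; 3876 < 7776? YES
  n = 20: C(20, 4) = 4845; 4845 < 7776? YES
  n = 21: C(21, 4) = 5985; 5985 < 7776? YES
  n = 22: C(22, 4) = 7315; 7315 < 7776? YES
  n = 23: C(23, 4) = 8855; 8855 < 7776? NO
  n = 24: C(24, 4) = 10626; 10626 < 7776? NO
The largest n with C(n, 4) < 7776 is n = 22 (where E[X] = 7315/7776 ≈ 0.94072). Hence R_6(4) > 22, i.e. R_6(4) ≥ 23.

Largest n = 22; hence R_6(4) > 22.


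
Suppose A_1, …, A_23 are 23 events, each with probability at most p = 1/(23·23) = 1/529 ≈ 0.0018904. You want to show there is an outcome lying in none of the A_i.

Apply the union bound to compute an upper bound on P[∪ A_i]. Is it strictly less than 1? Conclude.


Union bound: P[∪_{i=1}^{23} A_i] ≤ Σ_i P[A_i] ≤ 23·p = 23·(1/529) = 1/23.
Numerically: 1/23 ≈ 0.0434783.
Is 1/23 < 1? YES.
Since P[∪ A_i] ≤ 1/23 < 1, the complement has P[∩ A_i^c] ≥ 1 − 1/23 = 22/23 > 0, so some outcome avoids every A_i.

23·p = 1/23 ≈ 0.0434783; existence CERTIFIED by the union bound.


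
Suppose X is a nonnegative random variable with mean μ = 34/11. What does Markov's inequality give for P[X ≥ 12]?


μ = E[X] = 34/11, a = 12.
Markov: P[X ≥ 12] ≤ μ/a = (34/11)/12 = 17/66.
Numerically: ≈ 0.258.
(Since a = 12 > μ = 3.091, the bound 17/66 is < 1 and informative.)

P[X ≥ 12] ≤ 17/66 ≈ 0.258.


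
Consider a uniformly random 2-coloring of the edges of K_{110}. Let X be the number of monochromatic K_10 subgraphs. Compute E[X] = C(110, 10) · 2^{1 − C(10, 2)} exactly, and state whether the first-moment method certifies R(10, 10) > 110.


E[X] = C(110, 10) · 2^{1 − 45} = 46897636623981 · 2^{−44} = 46897636623981/17592186044416.
As a reduced fraction: E[X] = 46897636623981/17592186044416 ≈ 2.66582.
Is E[X] < 1? NO.
Since E[X] ≥ 1, the first-moment bound is inconclusive at n = 110; it does NOT by itself certify R(10, 10) > 110.

E[X] = 46897636623981/17592186044416 ≈ 2.66582; E[X] ≥ 1; first-moment method inconclusive here.


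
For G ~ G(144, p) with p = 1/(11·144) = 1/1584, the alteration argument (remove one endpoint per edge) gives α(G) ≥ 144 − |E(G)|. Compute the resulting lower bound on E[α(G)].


E[|E(G)|] = C(144, 2)·p = 10296 · (1/1584) = 13/2.
E[α(G)] ≥ n − E[|E(G)|] = 144 − 13/2 = 275/2.
Numerically: ≈ 137.500.
(This is only a lower bound; the true E[α(G)] may be larger.)

E[α(G)] ≥ 275/2 ≈ 137.500.


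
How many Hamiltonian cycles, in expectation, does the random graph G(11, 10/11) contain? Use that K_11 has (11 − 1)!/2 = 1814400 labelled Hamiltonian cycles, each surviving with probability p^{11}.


K_11 has (11 − 1)!/2 = 1814400 labelled Hamiltonian cycles.
For each such Hamiltonian cycle H, let X_H = 1 if all 11 edges of H are present in G. Then P[X_H = 1] = p^{11} = (10/11)^{11} = 100000000000/285311670611.
By linearity: E[X] = Σ_H E[X_H] = 1814400 · p^{11} = 1814400 · 100000000000/285311670611 = 181440000000000000/285311670611.
Numerically: E[X] ≈ 6.36e+05.

E[X] = 1814400 · (10/11)^{11} = 181440000000000000/285311670611 ≈ 6.36e+05.


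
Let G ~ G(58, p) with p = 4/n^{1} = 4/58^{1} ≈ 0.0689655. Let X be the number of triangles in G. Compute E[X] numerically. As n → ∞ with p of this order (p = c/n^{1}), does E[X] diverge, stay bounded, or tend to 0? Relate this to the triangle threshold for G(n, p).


Number of potential triangles: C(58, 3) = 30856.
Each occurs with probability p³ ≈ (0.0689655)³ ≈ 3.28016729e-04.
By linearity: E[X] = C(58, 3)·p³ ≈ 30856 · 3.28016729e-04 ≈ 10.121284.
Here α = 1, so p = 4/n is exactly at the triangle threshold p ~ 1/n. Asymptotically E[X] → c³/6 = 4³/6 = 32/3 ≈ 10.666667, a bounded constant. In this regime the triangle count is asymptotically Poisson(c³/6).

E[X] ≈ 10.121284; in regime p = Θ(1/n^{1}) E[X] stays bounded (at the triangle threshold p ~ 1/n).


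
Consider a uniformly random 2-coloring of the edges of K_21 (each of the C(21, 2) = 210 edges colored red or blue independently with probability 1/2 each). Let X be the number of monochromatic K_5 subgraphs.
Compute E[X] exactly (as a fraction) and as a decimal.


Let X = Σ_S X_S over the C(21, 5) = 20349 subsets S of size 5, where X_S = 1 if the K_5 on S is monochromatic.
For a fixed S, the K_5 on S has C(5, 2) = 10 edges. P[all 10 edges red] = (1/2)^10, and likewise for blue, so P[monochromatic] = 2·(1/2)^10 = 2^{1 − 10} = 1/512.
Summing: E[X] = C(21, 5) · 2^{1 − 10} = 20349 · 1/512 = 20349/512.
Numerically: E[X] ≈ 39.744141.

E[X] = C(21,5)·2^(1−C(5,2)) = 20349/512 ≈ 39.744141.


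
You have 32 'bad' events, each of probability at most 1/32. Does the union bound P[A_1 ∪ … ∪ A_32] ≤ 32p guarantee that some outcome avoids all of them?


Union bound: P[∪_{i=1}^{32} A_i] ≤ Σ_i P[A_i] ≤ 32·p = 32·(1/32) = 1.
Numerically: 1 ≈ 1.0000000.
Is 1 < 1? NO.
Since the bound 1 is ≥ 1, the union bound is uninformative here; it does NOT by itself certify existence.

32·p = 1 ≈ 1.0000000; existence NOT certified by the union bound.


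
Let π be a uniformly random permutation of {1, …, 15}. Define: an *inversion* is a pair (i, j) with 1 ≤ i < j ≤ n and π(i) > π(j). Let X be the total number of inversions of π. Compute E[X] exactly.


Write X = Σ X_I over the C(15, 2) = 105 pairs i < j, with X_I the indicator of one inversion.
There are 105 indicators.
For each fixed pair i < j, the values π(i) and π(j) are two distinct elements of {1, …, 15} in uniformly random order; by symmetry P[π(i) > π(j)] = 1/2.
By linearity: E[X] = 105 · (1/2) = C(15, 2) · (1/2) = 105/2 = 105/2 ≈ 52.50000.

E[X] = 105/2 = 52.50000.


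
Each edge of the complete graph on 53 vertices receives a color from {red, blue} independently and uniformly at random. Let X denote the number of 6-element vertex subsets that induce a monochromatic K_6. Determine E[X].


Let X = Σ_S X_S over the C(53, 6) = 22957480 subsets S of size 6, where X_S = 1 if the K_6 on S is monochromatic.
For a fixed S, the K_6 on S has C(6, 2) = 15 edges. P[all 15 edges red] = (1/2)^15, and likewise for blue, so P[monochromatic] = 2·(1/2)^15 = 2^{1 − 15} = 1/16384.
By linearity: E[X] = C(53, 6) · 2^{1 − 15} = 22957480 · 1/16384 = 2869685/2048.
Numerically: E[X] ≈ 1401.213379.

E[X] = C(53,6)·2^(1−C(6,2)) = 2869685/2048 ≈ 1401.213379.


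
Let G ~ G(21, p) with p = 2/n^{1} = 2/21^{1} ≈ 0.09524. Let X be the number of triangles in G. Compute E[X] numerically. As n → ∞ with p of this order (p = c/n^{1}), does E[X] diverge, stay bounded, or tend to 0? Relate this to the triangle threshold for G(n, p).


Number of potential triangles: C(21, 3) = 1330.
Each occurs with probability p³ ≈ (0.09524)³ ≈ 8.638376e-04.
By linearity: E[X] = C(21, 3)·p³ ≈ 1330 · 8.638376e-04 ≈ 1.1489.
Here α = 1, so p = 2/n is exactly at the triangle threshold p ~ 1/n. Asymptotically E[X] → c³/6 = 2³/6 = 4/3 ≈ 1.3333, a bounded constant. In this regime the triangle count is asymptotically Poisson(c³/6).

E[X] ≈ 1.1489; in regime p = Θ(1/n^{1}) E[X] stays bounded (at the triangle threshold p ~ 1/n).


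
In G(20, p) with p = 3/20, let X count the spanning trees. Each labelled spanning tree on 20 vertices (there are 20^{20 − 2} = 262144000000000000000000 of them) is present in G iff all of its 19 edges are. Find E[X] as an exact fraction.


K_20 has 20^{20 − 2} = 262144000000000000000000 labelled spanning trees.
For each such spanning tree H, let X_H = 1 if all 19 edges of H are present in G. Then P[X_H = 1] = p^{19} = (3/20)^{19} = 1162261467/5242880000000000000000000.
By linearity of expectation: E[X] = Σ_H E[X_H] = 262144000000000000000000 · p^{19} = 262144000000000000000000 · 1162261467/5242880000000000000000000 = 1162261467/20.
Numerically: E[X] ≈ 5.81e+07.

E[X] = 262144000000000000000000 · (3/20)^{19} = 1162261467/20 ≈ 5.81e+07.


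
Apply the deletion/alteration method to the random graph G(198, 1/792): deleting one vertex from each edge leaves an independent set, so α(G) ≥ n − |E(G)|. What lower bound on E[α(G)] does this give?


E[|E(G)|] = C(198, 2)·p = 19503 · (1/792) = 197/8.
E[α(G)] ≥ n − E[|E(G)|] = 198 − 197/8 = 1387/8.
Numerically: ≈ 173.375.
(This is only a lower bound; the true E[α(G)] may be larger.)

E[α(G)] ≥ 1387/8 ≈ 173.375.


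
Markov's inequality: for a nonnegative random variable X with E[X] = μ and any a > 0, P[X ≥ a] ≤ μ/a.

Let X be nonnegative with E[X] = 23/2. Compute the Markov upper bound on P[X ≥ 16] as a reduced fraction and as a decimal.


μ = E[X] = 23/2, a = 16.
Markov: P[X ≥ 16] ≤ μ/a = (23/2)/16 = 23/32.
Numerically: ≈ 0.71875.
(Since a = 16 > μ = 11.50000, the bound 23/32 is < 1 and informative.)

P[X ≥ 16] ≤ 23/32 ≈ 0.71875.


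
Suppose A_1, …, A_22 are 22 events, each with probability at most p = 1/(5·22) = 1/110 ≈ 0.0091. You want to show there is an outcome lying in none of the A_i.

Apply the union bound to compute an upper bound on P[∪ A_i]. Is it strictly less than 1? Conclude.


Union bound: P[∪_{i=1}^{22} A_i] ≤ Σ_i P[A_i] ≤ 22·p = 22·(1/110) = 1/5.
Numerically: 1/5 ≈ 0.2000.
Is 1/5 < 1? YES.
Since P[∪ A_i] ≤ 1/5 < 1, the complement has P[∩ A_i^c] ≥ 1 − 1/5 = 4/5 > 0, so some outcome avoids every A_i.

22·p = 1/5 ≈ 0.2000; existence CERTIFIED by the union bound.


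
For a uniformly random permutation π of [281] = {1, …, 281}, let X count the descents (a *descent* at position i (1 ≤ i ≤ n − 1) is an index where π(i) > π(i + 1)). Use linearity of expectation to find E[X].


Write X = Σ X_I over i = 1, …, 280, with X_I the indicator of one descent.
There are 280 indicators.
For each fixed i, the pair (π(i), π(i+1)) is a uniformly random ordered pair of distinct values from {1, …, 281}; by symmetry P[π(i) > π(i+1)] = 1/2.
By linearity: E[X] = 280 · (1/2) = (281 − 1) · (1/2) = 140 ≈ 140.000.

E[X] = 140 = 140.000.


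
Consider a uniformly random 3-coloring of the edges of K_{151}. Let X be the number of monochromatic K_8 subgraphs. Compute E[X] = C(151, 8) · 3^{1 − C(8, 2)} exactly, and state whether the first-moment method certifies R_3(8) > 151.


E[X] = C(151, 8) · 3^{1 − 28} = 5551321138650 · 3^{−27} = 5551321138650/7625597484987.
As a reduced fraction: E[X] = 616813459850/847288609443 ≈ 0.72799.
Is E[X] < 1? YES.
Since E[X] < 1, there exists a 3-coloring of K_{151} with no monochromatic K_8; hence R_3(8) > 151.

E[X] = 616813459850/847288609443 ≈ 0.72799; E[X] < 1, so R_3(8) > 151.


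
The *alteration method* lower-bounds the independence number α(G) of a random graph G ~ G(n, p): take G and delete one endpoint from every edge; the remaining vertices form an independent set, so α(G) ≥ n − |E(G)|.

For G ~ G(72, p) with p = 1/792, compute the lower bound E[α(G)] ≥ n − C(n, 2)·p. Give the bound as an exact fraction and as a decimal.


E[|E(G)|] = C(72, 2)·p = 2556 · (1/792) = 71/22.
E[α(G)] ≥ n − E[|E(G)|] = 72 − 71/22 = 1513/22.
Numerically: ≈ 68.772727.
(This is only a lower bound; the true E[α(G)] may be larger.)

E[α(G)] ≥ 1513/22 ≈ 68.772727.


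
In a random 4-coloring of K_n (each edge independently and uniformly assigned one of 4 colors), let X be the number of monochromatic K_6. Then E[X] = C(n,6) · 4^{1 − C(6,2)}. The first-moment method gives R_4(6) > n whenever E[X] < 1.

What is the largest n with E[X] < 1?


We need C(n, 6) · 4^{1 − 15} < 1, i.e. C(n, 6) < 4^{15 − 1} = 268435456.
Check values of n near the boundary:
  n = 76: C(76, 6) = 218618940; 218618940 < 268435456? YES
  n = 77: C(77, 6) = 237093780; 237093780 < 268435456? YES
  n = 78: C(78, 6) = 256851595; 256851595 < 268435456? YES
  n = 79: C(79, 6) = 277962685; 277962685 < 268435456? NO
The largest n with C(n, 6) < 268435456 is n = 78 (where E[X] = 256851595/268435456 ≈ 0.956847). Hence R_4(6) > 78, i.e. R_4(6) ≥ 79.

Largest n = 78; hence R_4(6) > 78.


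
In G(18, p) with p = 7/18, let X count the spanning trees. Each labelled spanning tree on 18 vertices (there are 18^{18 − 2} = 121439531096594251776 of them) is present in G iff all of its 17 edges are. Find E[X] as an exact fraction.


K_18 has 18^{18 − 2} = 121439531096594251776 labelled spanning trees.
For each such spanning tree H, let X_H = 1 if all 17 edges of H are present in G. Then P[X_H = 1] = p^{17} = (7/18)^{17} = 232630513987207/2185911559738696531968.
Summing the indicators: E[X] = Σ_H E[X_H] = 121439531096594251776 · p^{17} = 121439531096594251776 · 232630513987207/2185911559738696531968 = 232630513987207/18.
Numerically: E[X] ≈ 1.2924e+13.

E[X] = 121439531096594251776 · (7/18)^{17} = 232630513987207/18 ≈ 1.2924e+13.


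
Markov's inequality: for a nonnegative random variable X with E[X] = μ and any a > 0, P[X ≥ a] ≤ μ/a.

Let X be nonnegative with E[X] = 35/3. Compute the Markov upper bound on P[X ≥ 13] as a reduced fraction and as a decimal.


μ = E[X] = 35/3, a = 13.
Markov: P[X ≥ 13] ≤ μ/a = (35/3)/13 = 35/39.
Numerically: ≈ 0.8974.
(Since a = 13 > μ = 11.6667, the bound 35/39 is < 1 and informative.)

P[X ≥ 13] ≤ 35/39 ≈ 0.8974.


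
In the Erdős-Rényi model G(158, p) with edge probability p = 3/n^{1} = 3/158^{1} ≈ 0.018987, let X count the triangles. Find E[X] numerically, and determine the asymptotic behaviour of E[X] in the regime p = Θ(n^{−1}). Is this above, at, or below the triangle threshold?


Number of potential triangles: C(158, 3) = 644956.
Each occurs with probability p³ ≈ (0.018987)³ ≈ 6.8453003e-06.
By linearity: E[X] = C(158, 3)·p³ ≈ 644956 · 6.8453003e-06 ≈ 4.41492.
Here α = 1, so p = 3/n is exactly at the triangle threshold p ~ 1/n. Asymptotically E[X] → c³/6 = 3³/6 = 9/2 ≈ 4.50000, a bounded constant. In this regime the triangle count is asymptotically Poisson(c³/6).

E[X] ≈ 4.41492; in regime p = Θ(1/n^{1}) E[X] stays bounded (at the triangle threshold p ~ 1/n).


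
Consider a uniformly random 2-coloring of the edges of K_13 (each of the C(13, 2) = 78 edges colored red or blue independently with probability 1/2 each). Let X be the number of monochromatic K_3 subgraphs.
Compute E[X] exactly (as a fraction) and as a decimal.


Let X = Σ_S X_S over the C(13, 3) = 286 subsets S of size 3, where X_S = 1 if the K_3 on S is monochromatic.
For a fixed S, the K_3 on S has C(3, 2) = 3 edges. P[all 3 edges red] = (1/2)^3, and likewise for blue, so P[monochromatic] = 2·(1/2)^3 = 2^{1 − 3} = 1/4.
By linearity of expectation: E[X] = C(13, 3) · 2^{1 − 3} = 286 · 1/4 = 143/2.
Numerically: E[X] ≈ 71.500.

E[X] = C(13,3)·2^(1−C(3,2)) = 143/2 ≈ 71.500.


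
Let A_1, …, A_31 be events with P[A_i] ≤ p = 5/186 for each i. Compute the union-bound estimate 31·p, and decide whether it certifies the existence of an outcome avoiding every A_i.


Union bound: P[∪_{i=1}^{31} A_i] ≤ Σ_i P[A_i] ≤ 31·p = 31·(5/186) = 5/6.
Numerically: 5/6 ≈ 0.833.
Is 5/6 < 1? YES.
Since P[∪ A_i] ≤ 5/6 < 1, the complement has P[∩ A_i^c] ≥ 1 − 5/6 = 1/6 > 0, so some outcome avoids every A_i.

31·p = 5/6 ≈ 0.833; existence CERTIFIED by the union bound.


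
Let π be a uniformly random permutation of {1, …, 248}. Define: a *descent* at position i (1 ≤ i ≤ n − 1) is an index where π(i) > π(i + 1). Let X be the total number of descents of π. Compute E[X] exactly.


Write X = Σ X_I over i = 1, …, 247, with X_I the indicator of one descent.
There are 247 indicators.
For each fixed i, the pair (π(i), π(i+1)) is a uniformly random ordered pair of distinct values from {1, …, 248}; by symmetry P[π(i) > π(i+1)] = 1/2.
By linearity: E[X] = 247 · (1/2) = (248 − 1) · (1/2) = 247/2 ≈ 123.50000.

E[X] = 247/2 = 123.50000.


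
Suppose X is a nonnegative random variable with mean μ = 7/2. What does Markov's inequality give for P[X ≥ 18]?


μ = E[X] = 7/2, a = 18.
Markov: P[X ≥ 18] ≤ μ/a = (7/2)/18 = 7/36.
Numerically: ≈ 0.194444.
(Since a = 18 > μ = 3.500000, the bound 7/36 is < 1 and informative.)

P[X ≥ 18] ≤ 7/36 ≈ 0.194444.


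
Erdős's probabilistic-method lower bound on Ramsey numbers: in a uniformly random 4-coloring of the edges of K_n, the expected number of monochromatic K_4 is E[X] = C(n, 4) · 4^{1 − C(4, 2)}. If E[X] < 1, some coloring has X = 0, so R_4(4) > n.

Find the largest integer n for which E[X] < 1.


We need C(n, 4) · 4^{1 − 6} < 1, i.e. C(n, 4) < 4^{6 − 1} = 1024.
Check values of n near the boundary:
  n = 11: C(11, 4) = 330; 330 < 1024? YES
  n = 12: C(12, 4) = 495; 495 < 1024? YES
  n = 13: C(13, 4) = 715; 715 < 1024? YES
  n = 14: C(14, 4) = 1001; 1001 < 1024? YES
  n = 15: C(15, 4) = 1365; 1365 < 1024? NO
The largest n with C(n, 4) < 1024 is n = 14 (where E[X] = 1001/1024 ≈ 0.978). Hence R_4(4) > 14, i.e. R_4(4) ≥ 15.

Largest n = 14; hence R_4(4) > 14.


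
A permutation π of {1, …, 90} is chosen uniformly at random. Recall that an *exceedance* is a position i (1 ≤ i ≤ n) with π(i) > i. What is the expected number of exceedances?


Write X = Σ_{i=1}^{90} X_i, where X_i = 1_{π(i) > i}.
For each fixed i, π(i) is uniform over {1, …, 90} (marginal of a uniform permutation), so P[π(i) > i] = (n − i)/n. Summing: Σ_{i=1}^{90} (n − i)/n = (0 + 1 + … + 89)/90 = 90(90 − 1)/(2·90) = (90 − 1)/2.
Hence E[X] = Σ_{i=1}^{90} (90 − i)/90 = 89/2 ≈ 44.500000.

E[X] = 89/2 = 44.500000.


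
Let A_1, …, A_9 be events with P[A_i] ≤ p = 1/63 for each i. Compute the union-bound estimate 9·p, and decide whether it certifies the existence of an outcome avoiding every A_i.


Union bound: P[∪_{i=1}^{9} A_i] ≤ Σ_i P[A_i] ≤ 9·p = 9·(1/63) = 1/7.
Numerically: 1/7 ≈ 0.143.
Is 1/7 < 1? YES.
Since P[∪ A_i] ≤ 1/7 < 1, the complement has P[∩ A_i^c] ≥ 1 − 1/7 = 6/7 > 0, so some outcome avoids every A_i.

9·p = 1/7 ≈ 0.143; existence CERTIFIED by the union bound.


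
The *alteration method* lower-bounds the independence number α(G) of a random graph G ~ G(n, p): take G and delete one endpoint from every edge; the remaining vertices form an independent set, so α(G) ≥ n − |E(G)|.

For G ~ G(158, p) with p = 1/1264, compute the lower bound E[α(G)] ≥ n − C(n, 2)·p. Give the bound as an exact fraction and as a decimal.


E[|E(G)|] = C(158, 2)·p = 12403 · (1/1264) = 157/16.
E[α(G)] ≥ n − E[|E(G)|] = 158 − 157/16 = 2371/16.
Numerically: ≈ 148.1875.
(This is only a lower bound; the true E[α(G)] may be larger.)

E[α(G)] ≥ 2371/16 ≈ 148.1875.


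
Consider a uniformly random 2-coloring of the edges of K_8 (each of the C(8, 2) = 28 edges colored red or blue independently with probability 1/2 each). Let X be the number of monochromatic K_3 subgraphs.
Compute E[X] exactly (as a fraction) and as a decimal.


Let X = Σ_S X_S over the C(8, 3) = 56 subsets S of size 3, where X_S = 1 if the K_3 on S is monochromatic.
For a fixed S, the K_3 on S has C(3, 2) = 3 edges. P[all 3 edges red] = (1/2)^3, and likewise for blue, so P[monochromatic] = 2·(1/2)^3 = 2^{1 − 3} = 1/4.
Summing: E[X] = C(8, 3) · 2^{1 − 3} = 56 · 1/4 = 14.
Numerically: E[X] ≈ 14.000.

E[X] = C(8,3)·2^(1−C(3,2)) = 14 ≈ 14.000.


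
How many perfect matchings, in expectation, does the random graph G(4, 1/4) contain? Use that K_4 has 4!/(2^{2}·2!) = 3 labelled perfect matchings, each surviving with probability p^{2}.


K_4 has 4!/(2^{2}·2!) = 3 labelled perfect matchings.
For each such perfect matching H, let X_H = 1 if all 2 edges of H are present in G. Then P[X_H = 1] = p^{2} = (1/4)^{2} = 1/16.
Summing the indicators: E[X] = Σ_H E[X_H] = 3 · p^{2} = 3 · 1/16 = 3/16.
Numerically: E[X] ≈ 0.1875.

E[X] = 3 · (1/4)^{2} = 3/16 ≈ 0.1875.


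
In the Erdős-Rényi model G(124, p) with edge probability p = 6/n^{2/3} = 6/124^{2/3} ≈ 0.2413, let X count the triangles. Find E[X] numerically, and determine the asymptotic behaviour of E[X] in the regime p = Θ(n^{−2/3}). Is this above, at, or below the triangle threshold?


Number of potential triangles: C(124, 3) = 310124.
Each occurs with probability p³ ≈ (0.2413)³ ≈ 1.404787e-02.
By linearity: E[X] = C(124, 3)·p³ ≈ 310124 · 1.404787e-02 ≈ 4356.5806.
Since α = 2/3 < 1, p = c/n^{2/3} ≫ 1/n is above the triangle threshold p ~ 1/n. Asymptotically E[X] ~ (c³/6)·n^{3(1−α)} = (6³/6)·n^{1} → ∞; triangles are abundant w.h.p.

E[X] ≈ 4356.5806; in regime p = Θ(1/n^{2/3}) E[X] diverges (above the triangle threshold p ~ 1/n).


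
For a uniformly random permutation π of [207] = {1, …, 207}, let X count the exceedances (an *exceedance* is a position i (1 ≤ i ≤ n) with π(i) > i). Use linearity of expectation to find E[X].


Write X = Σ_{i=1}^{207} X_i, where X_i = 1_{π(i) > i}.
For each fixed i, π(i) is uniform over {1, …, 207} (marginal of a uniform permutation), so P[π(i) > i] = (n − i)/n. Summing: Σ_{i=1}^{207} (n − i)/n = (0 + 1 + … + 206)/207 = 207(207 − 1)/(2·207) = (207 − 1)/2.
Hence E[X] = Σ_{i=1}^{207} (207 − i)/207 = 103 ≈ 103.00000.

E[X] = 103 = 103.00000.


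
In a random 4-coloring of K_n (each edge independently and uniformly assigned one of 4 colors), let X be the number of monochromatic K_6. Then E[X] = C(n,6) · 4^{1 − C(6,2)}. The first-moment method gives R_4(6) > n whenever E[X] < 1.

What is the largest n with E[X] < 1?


We need C(n, 6) · 4^{1 − 15} < 1, i.e. C(n, 6) < 4^{15 − 1} = 268435456.
Check values of n near the boundary:
  n = 77: C(77, 6) = 237093780; 237093780 < 268435456? YES
  n = 78: C(78, 6) = 256851595; 256851595 < 268435456? YES
  n = 79: C(79, 6) = 277962685; 277962685 < 268435456? NO
The largest n with C(n, 6) < 268435456 is n = 78 (where E[X] = 256851595/268435456 ≈ 0.95685). Hence R_4(6) > 78, i.e. R_4(6) ≥ 79.

Largest n = 78; hence R_4(6) > 78.


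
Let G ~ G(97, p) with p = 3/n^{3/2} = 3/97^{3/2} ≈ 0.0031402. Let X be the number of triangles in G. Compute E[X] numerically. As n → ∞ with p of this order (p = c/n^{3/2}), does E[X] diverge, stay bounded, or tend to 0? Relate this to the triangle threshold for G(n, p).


Number of potential triangles: C(97, 3) = 147440.
Each occurs with probability p³ ≈ (0.0031402)³ ≈ 3.0966417e-08.
By linearity: E[X] = C(97, 3)·p³ ≈ 147440 · 3.0966417e-08 ≈ 0.00457.
Since α = 3/2 > 1, p = c/n^{3/2} = o(1/n) is below the triangle threshold p ~ 1/n. Asymptotically E[X] ~ (c³/6)·n^{3(1−α)} = (3³/6)·n^{-1.5} → 0, so by Markov's inequality G has no triangles w.h.p.

E[X] ≈ 0.00457; in regime p = Θ(1/n^{3/2}) E[X] tends to 0 (below the triangle threshold p ~ 1/n).


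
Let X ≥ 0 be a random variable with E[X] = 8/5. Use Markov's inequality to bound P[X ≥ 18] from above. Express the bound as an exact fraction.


μ = E[X] = 8/5, a = 18.
Markov: P[X ≥ 18] ≤ μ/a = (8/5)/18 = 4/45.
Numerically: ≈ 0.088889.
(Since a = 18 > μ = 1.600000, the bound 4/45 is < 1 and informative.)

P[X ≥ 18] ≤ 4/45 ≈ 0.088889.


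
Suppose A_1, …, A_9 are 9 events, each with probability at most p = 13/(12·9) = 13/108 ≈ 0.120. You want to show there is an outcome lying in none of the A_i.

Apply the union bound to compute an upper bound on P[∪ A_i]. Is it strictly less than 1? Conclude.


Union bound: P[∪_{i=1}^{9} A_i] ≤ Σ_i P[A_i] ≤ 9·p = 9·(13/108) = 13/12.
Numerically: 13/12 ≈ 1.083.
Is 13/12 < 1? NO.
Since the bound 13/12 is ≥ 1, the union bound is uninformative here; it does NOT by itself certify existence.

9·p = 13/12 ≈ 1.083; existence NOT certified by the union bound.


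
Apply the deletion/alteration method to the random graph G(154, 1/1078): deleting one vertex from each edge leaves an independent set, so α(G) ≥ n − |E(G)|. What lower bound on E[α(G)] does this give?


E[|E(G)|] = C(154, 2)·p = 11781 · (1/1078) = 153/14.
E[α(G)] ≥ n − E[|E(G)|] = 154 − 153/14 = 2003/14.
Numerically: ≈ 143.071429.
(This is only a lower bound; the true E[α(G)] may be larger.)

E[α(G)] ≥ 2003/14 ≈ 143.071429.


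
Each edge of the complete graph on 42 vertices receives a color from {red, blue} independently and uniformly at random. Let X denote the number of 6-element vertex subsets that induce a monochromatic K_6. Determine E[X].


Let X = Σ_S X_S over the C(42, 6) = 5245786 subsets S of size 6, where X_S = 1 if the K_6 on S is monochromatic.
For a fixed S, the K_6 on S has C(6, 2) = 15 edges. P[all 15 edges red] = (1/2)^15, and likewise for blue, so P[monochromatic] = 2·(1/2)^15 = 2^{1 − 15} = 1/16384.
By linearity: E[X] = C(42, 6) · 2^{1 − 15} = 5245786 · 1/16384 = 2622893/8192.
Numerically: E[X] ≈ 320.1774.

E[X] = C(42,6)·2^(1−C(6,2)) = 2622893/8192 ≈ 320.1774.


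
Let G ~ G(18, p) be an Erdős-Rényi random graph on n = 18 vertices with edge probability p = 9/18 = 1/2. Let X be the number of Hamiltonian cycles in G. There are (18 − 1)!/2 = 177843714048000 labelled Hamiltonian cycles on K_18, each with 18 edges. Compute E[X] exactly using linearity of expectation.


K_18 has (18 − 1)!/2 = 177843714048000 labelled Hamiltonian cycles.
For each such Hamiltonian cycle H, let X_H = 1 if all 18 edges of H are present in G. Then P[X_H = 1] = p^{18} = (1/2)^{18} = 1/262144.
By linearity: E[X] = Σ_H E[X_H] = 177843714048000 · p^{18} = 177843714048000 · 1/262144 = 10854718875/16.
Numerically: E[X] ≈ 6.78e+08.

E[X] = 177843714048000 · (1/2)^{18} = 10854718875/16 ≈ 6.78e+08.


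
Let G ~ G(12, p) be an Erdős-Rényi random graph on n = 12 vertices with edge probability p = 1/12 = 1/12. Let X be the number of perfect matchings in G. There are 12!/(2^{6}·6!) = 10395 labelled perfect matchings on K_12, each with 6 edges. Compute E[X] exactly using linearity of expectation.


K_12 has 12!/(2^{6}·6!) = 10395 labelled perfect matchings.
For each such perfect matching H, let X_H = 1 if all 6 edges of H are present in G. Then P[X_H = 1] = p^{6} = (1/12)^{6} = 1/2985984.
By linearity of expectation: E[X] = Σ_H E[X_H] = 10395 · p^{6} = 10395 · 1/2985984 = 385/110592.
Numerically: E[X] ≈ 0.0034813.

E[X] = 10395 · (1/12)^{6} = 385/110592 ≈ 0.0034813.


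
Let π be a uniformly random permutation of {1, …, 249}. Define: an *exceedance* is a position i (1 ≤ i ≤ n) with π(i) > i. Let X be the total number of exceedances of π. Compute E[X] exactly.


Write X = Σ_{i=1}^{249} X_i, where X_i = 1_{π(i) > i}.
For each fixed i, π(i) is uniform over {1, …, 249} (marginal of a uniform permutation), so P[π(i) > i] = (n − i)/n. Summing: Σ_{i=1}^{249} (n − i)/n = (0 + 1 + … + 248)/249 = 249(249 − 1)/(2·249) = (249 − 1)/2.
Hence E[X] = Σ_{i=1}^{249} (249 − i)/249 = 124 ≈ 124.000.

E[X] = 124 = 124.000.


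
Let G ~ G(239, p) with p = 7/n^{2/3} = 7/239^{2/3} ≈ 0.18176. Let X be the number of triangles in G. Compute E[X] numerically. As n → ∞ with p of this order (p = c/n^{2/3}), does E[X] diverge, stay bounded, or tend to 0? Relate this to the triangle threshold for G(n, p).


Number of potential triangles: C(239, 3) = 2246839.
Each occurs with probability p³ ≈ (0.18176)³ ≈ 6.0047968e-03.
By linearity: E[X] = C(239, 3)·p³ ≈ 2246839 · 6.0047968e-03 ≈ 13491.81172.
Since α = 2/3 < 1, p = c/n^{2/3} ≫ 1/n is above the triangle threshold p ~ 1/n. Asymptotically E[X] ~ (c³/6)·n^{3(1−α)} = (7³/6)·n^{1} → ∞; triangles are abundant w.h.p.

E[X] ≈ 13491.81172; in regime p = Θ(1/n^{2/3}) E[X] diverges (above the triangle threshold p ~ 1/n).


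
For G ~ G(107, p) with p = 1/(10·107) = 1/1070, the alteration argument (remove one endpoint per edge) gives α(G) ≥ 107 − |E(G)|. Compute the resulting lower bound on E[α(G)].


E[|E(G)|] = C(107, 2)·p = 5671 · (1/1070) = 53/10.
E[α(G)] ≥ n − E[|E(G)|] = 107 − 53/10 = 1017/10.
Numerically: ≈ 101.700.
(This is only a lower bound; the true E[α(G)] may be larger.)

E[α(G)] ≥ 1017/10 ≈ 101.700.


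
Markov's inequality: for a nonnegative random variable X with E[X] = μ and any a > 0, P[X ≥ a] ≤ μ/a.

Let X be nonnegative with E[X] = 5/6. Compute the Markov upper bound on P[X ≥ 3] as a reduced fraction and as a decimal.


μ = E[X] = 5/6, a = 3.
Markov: P[X ≥ 3] ≤ μ/a = (5/6)/3 = 5/18.
Numerically: ≈ 0.2778.
(Since a = 3 > μ = 0.8333, the bound 5/18 is < 1 and informative.)

P[X ≥ 3] ≤ 5/18 ≈ 0.2778.


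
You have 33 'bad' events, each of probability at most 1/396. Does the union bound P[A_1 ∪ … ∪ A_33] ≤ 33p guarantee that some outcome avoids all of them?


Union bound: P[∪_{i=1}^{33} A_i] ≤ Σ_i P[A_i] ≤ 33·p = 33·(1/396) = 1/12.
Numerically: 1/12 ≈ 0.08333.
Is 1/12 < 1? YES.
Since P[∪ A_i] ≤ 1/12 < 1, the complement has P[∩ A_i^c] ≥ 1 − 1/12 = 11/12 > 0, so some outcome avoids every A_i.

33·p = 1/12 ≈ 0.08333; existence CERTIFIED by the union bound.


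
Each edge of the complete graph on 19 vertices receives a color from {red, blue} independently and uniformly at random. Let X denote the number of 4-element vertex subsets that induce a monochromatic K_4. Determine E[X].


Let X = Σ_S X_S over the C(19, 4) = 3876 subsets S of size 4, where X_S = 1 if the K_4 on S is monochromatic.
For a fixed S, the K_4 on S has C(4, 2) = 6 edges. P[all 6 edges red] = (1/2)^6, and likewise for blue, so P[monochromatic] = 2·(1/2)^6 = 2^{1 − 6} = 1/32.
Summing: E[X] = C(19, 4) · 2^{1 − 6} = 3876 · 1/32 = 969/8.
Numerically: E[X] ≈ 121.125.

E[X] = C(19,4)·2^(1−C(4,2)) = 969/8 ≈ 121.125.


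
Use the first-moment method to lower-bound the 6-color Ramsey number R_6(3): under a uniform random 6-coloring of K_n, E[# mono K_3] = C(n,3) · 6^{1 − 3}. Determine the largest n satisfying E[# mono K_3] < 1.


We need C(n, 3) · 6^{1 − 3} < 1, i.e. C(n, 3) < 6^{3 − 1} = 36.
Check values of n near the boundary:
  n = 4: C(4, 3) = 4; 4 < 36? YES
  n = 5: C(5, 3) = 10; 10 < 36? YES
  n = 6: C(6, 3) = 20; 20 < 36? YES
  n = 7: C(7, 3) = 35; 35 < 36? YES
  n = 8: C(8, 3) = 56; 56 < 36? NO
  n = 9: C(9, 3) = 84; 84 < 36? NO
The largest n with C(n, 3) < 36 is n = 7 (where E[X] = 35/36 ≈ 0.9722222). Hence R_6(3) > 7, i.e. R_6(3) ≥ 8.

Largest n = 7; hence R_6(3) > 7.


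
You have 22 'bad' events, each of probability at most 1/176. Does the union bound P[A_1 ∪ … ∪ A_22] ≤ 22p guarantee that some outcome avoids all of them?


Union bound: P[∪_{i=1}^{22} A_i] ≤ Σ_i P[A_i] ≤ 22·p = 22·(1/176) = 1/8.
Numerically: 1/8 ≈ 0.1250.
Is 1/8 < 1? YES.
Since P[∪ A_i] ≤ 1/8 < 1, the complement has P[∩ A_i^c] ≥ 1 − 1/8 = 7/8 > 0, so some outcome avoids every A_i.

22·p = 1/8 ≈ 0.1250; existence CERTIFIED by the union bound.


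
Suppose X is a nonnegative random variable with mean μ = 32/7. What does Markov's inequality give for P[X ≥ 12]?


μ = E[X] = 32/7, a = 12.
Markov: P[X ≥ 12] ≤ μ/a = (32/7)/12 = 8/21.
Numerically: ≈ 0.381.
(Since a = 12 > μ = 4.571, the bound 8/21 is < 1 and informative.)

P[X ≥ 12] ≤ 8/21 ≈ 0.381.


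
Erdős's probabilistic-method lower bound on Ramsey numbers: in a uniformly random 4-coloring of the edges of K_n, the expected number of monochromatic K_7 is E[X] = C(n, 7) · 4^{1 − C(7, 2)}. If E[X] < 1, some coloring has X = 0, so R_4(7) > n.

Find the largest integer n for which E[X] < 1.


We need C(n, 7) · 4^{1 − 21} < 1, i.e. C(n, 7) < 4^{21 − 1} = 1099511627776.
Check values of n near the boundary:
  n = 179: C(179, 7) = 1037437234460; 1037437234460 < 1099511627776? YES
  n = 180: C(180, 7) = 1079414463600; 1079414463600 < 1099511627776? YES
  n = 181: C(181, 7) = 1122839183400; 1122839183400 < 1099511627776? NO
The largest n with C(n, 7) < 1099511627776 is n = 180 (where E[X] = 67463403975/68719476736 ≈ 0.981722). Hence R_4(7) > 180, i.e. R_4(7) ≥ 181.

Largest n = 180; hence R_4(7) > 180.


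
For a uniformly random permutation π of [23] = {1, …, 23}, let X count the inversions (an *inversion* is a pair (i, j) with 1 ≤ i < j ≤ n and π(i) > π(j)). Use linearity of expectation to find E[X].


Write X = Σ X_I over the C(23, 2) = 253 pairs i < j, with X_I the indicator of one inversion.
There are 253 indicators.
For each fixed pair i < j, the values π(i) and π(j) are two distinct elements of {1, …, 23} in uniformly random order; by symmetry P[π(i) > π(j)] = 1/2.
By linearity: E[X] = 253 · (1/2) = C(23, 2) · (1/2) = 253/2 = 253/2 ≈ 126.50000.

E[X] = 253/2 = 126.50000.


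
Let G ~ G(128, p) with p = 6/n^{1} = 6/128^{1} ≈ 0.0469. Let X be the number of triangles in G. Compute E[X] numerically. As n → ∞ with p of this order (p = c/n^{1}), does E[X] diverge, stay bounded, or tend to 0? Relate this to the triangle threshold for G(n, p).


Number of potential triangles: C(128, 3) = 341376.
Each occurs with probability p³ ≈ (0.0469)³ ≈ 1.02997e-04.
By linearity: E[X] = C(128, 3)·p³ ≈ 341376 · 1.02997e-04 ≈ 35.161.
Here α = 1, so p = 6/n is exactly at the triangle threshold p ~ 1/n. Asymptotically E[X] → c³/6 = 6³/6 = 36 ≈ 36.000, a bounded constant. In this regime the triangle count is asymptotically Poisson(c³/6).

E[X] ≈ 35.161; in regime p = Θ(1/n^{1}) E[X] stays bounded (at the triangle threshold p ~ 1/n).


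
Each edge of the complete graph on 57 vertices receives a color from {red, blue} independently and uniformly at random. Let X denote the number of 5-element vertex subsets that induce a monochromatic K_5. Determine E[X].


Let X = Σ_S X_S over the C(57, 5) = 4187106 subsets S of size 5, where X_S = 1 if the K_5 on S is monochromatic.
For a fixed S, the K_5 on S has C(5, 2) = 10 edges. P[all 10 edges red] = (1/2)^10, and likewise for blue, so P[monochromatic] = 2·(1/2)^10 = 2^{1 − 10} = 1/512.
Summing: E[X] = C(57, 5) · 2^{1 − 10} = 4187106 · 1/512 = 2093553/256.
Numerically: E[X] ≈ 8177.941406.

E[X] = C(57,5)·2^(1−C(5,2)) = 2093553/256 ≈ 8177.941406.


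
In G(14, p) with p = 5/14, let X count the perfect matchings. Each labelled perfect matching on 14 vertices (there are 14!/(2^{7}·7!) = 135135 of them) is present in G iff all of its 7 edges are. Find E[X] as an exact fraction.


K_14 has 14!/(2^{7}·7!) = 135135 labelled perfect matchings.
For each such perfect matching H, let X_H = 1 if all 7 edges of H are present in G. Then P[X_H = 1] = p^{7} = (5/14)^{7} = 78125/105413504.
By linearity of expectation: E[X] = Σ_H E[X_H] = 135135 · p^{7} = 135135 · 78125/105413504 = 1508203125/15059072.
Numerically: E[X] ≈ 100.2.

E[X] = 135135 · (5/14)^{7} = 1508203125/15059072 ≈ 100.2.


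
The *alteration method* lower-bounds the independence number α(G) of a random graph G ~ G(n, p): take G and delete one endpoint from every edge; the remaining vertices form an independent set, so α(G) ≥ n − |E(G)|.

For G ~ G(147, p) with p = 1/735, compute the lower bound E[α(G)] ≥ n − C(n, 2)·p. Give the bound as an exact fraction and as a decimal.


E[|E(G)|] = C(147, 2)·p = 10731 · (1/735) = 73/5.
E[α(G)] ≥ n − E[|E(G)|] = 147 − 73/5 = 662/5.
Numerically: ≈ 132.4000.
(This is only a lower bound; the true E[α(G)] may be larger.)

E[α(G)] ≥ 662/5 ≈ 132.4000.


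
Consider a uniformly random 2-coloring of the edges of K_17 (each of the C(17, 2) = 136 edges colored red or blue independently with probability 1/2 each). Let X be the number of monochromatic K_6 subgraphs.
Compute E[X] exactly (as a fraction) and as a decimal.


Let X = Σ_S X_S over the C(17, 6) = 12376 subsets S of size 6, where X_S = 1 if the K_6 on S is monochromatic.
For a fixed S, the K_6 on S has C(6, 2) = 15 edges. P[all 15 edges red] = (1/2)^15, and likewise for blue, so P[monochromatic] = 2·(1/2)^15 = 2^{1 − 15} = 1/16384.
Summing: E[X] = C(17, 6) · 2^{1 − 15} = 12376 · 1/16384 = 1547/2048.
Numerically: E[X] ≈ 0.755371.

E[X] = C(17,6)·2^(1−C(6,2)) = 1547/2048 ≈ 0.755371.


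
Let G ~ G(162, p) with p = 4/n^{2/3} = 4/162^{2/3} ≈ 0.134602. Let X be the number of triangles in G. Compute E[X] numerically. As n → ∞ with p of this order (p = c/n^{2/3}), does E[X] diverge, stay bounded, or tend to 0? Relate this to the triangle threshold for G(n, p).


Number of potential triangles: C(162, 3) = 695520.
Each occurs with probability p³ ≈ (0.134602)³ ≈ 2.43865264e-03.
By linearity: E[X] = C(162, 3)·p³ ≈ 695520 · 2.43865264e-03 ≈ 1696.131687.
Since α = 2/3 < 1, p = c/n^{2/3} ≫ 1/n is above the triangle threshold p ~ 1/n. Asymptotically E[X] ~ (c³/6)·n^{3(1−α)} = (4³/6)·n^{1} → ∞; triangles are abundant w.h.p.

E[X] ≈ 1696.131687; in regime p = Θ(1/n^{2/3}) E[X] diverges (above the triangle threshold p ~ 1/n).


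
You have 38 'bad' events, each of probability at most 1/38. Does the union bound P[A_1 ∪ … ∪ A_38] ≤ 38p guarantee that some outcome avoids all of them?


Union bound: P[∪_{i=1}^{38} A_i] ≤ Σ_i P[A_i] ≤ 38·p = 38·(1/38) = 1.
Numerically: 1 ≈ 1.0000.
Is 1 < 1? NO.
Since the bound 1 is ≥ 1, the union bound is uninformative here; it does NOT by itself certify existence.

38·p = 1 ≈ 1.0000; existence NOT certified by the union bound.


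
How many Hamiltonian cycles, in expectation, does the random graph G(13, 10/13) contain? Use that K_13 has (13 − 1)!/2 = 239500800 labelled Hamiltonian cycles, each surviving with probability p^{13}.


K_13 has (13 − 1)!/2 = 239500800 labelled Hamiltonian cycles.
For each such Hamiltonian cycle H, let X_H = 1 if all 13 edges of H are present in G. Then P[X_H = 1] = p^{13} = (10/13)^{13} = 10000000000000/302875106592253.
Summing the indicators: E[X] = Σ_H E[X_H] = 239500800 · p^{13} = 239500800 · 10000000000000/302875106592253 = 2395008000000000000000/302875106592253.
Numerically: E[X] ≈ 7.91e+06.

E[X] = 239500800 · (10/13)^{13} = 2395008000000000000000/302875106592253 ≈ 7.91e+06.


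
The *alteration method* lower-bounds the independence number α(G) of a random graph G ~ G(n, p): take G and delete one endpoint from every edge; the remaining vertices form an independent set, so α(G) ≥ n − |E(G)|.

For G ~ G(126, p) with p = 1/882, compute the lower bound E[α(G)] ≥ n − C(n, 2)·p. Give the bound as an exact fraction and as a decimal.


E[|E(G)|] = C(126, 2)·p = 7875 · (1/882) = 125/14.
E[α(G)] ≥ n − E[|E(G)|] = 126 − 125/14 = 1639/14.
Numerically: ≈ 117.071429.
(This is only a lower bound; the true E[α(G)] may be larger.)

E[α(G)] ≥ 1639/14 ≈ 117.071429.


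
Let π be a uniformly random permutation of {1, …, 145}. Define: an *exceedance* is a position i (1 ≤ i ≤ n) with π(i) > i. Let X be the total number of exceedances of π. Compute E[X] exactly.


Write X = Σ_{i=1}^{145} X_i, where X_i = 1_{π(i) > i}.
For each fixed i, π(i) is uniform over {1, …, 145} (marginal of a uniform permutation), so P[π(i) > i] = (n − i)/n. Summing: Σ_{i=1}^{145} (n − i)/n = (0 + 1 + … + 144)/145 = 145(145 − 1)/(2·145) = (145 − 1)/2.
Hence E[X] = Σ_{i=1}^{145} (145 − i)/145 = 72 ≈ 72.0000.

E[X] = 72 = 72.0000.
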